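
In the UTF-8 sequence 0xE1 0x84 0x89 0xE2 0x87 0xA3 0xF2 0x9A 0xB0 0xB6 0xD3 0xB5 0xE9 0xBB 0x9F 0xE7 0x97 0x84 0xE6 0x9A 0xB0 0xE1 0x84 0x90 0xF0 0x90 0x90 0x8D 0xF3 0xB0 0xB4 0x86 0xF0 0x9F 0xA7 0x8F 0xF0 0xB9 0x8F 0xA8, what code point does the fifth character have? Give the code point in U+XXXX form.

U+9EDF

Offset 0: leading byte 0xE1 = 11100001 → 3-byte char #1 = E1 84 89.
Offset 3: leading byte 0xE2 = 11100010 → 3-byte char #2 = E2 87 A3.
Offset 6: leading byte 0xF2 = 11110010 → 4-byte char #3 = F2 9A B0 B6.
Offset 10: leading byte 0xD3 = 11010011 → 2-byte char #4 = D3 B5.
Offset 12: leading byte 0xE9 = 11101001 → 3-byte char #5 = E9 BB 9F.
Leading byte 0xE9 = 11101001 matches 1110xxxx → 3-byte sequence.
Byte 1: 0xE9 = 11101001, payload 1001 (4 bits).
Byte 2: 0xBB = 10111011 (10xxxxxx ✓), payload 111011.
Byte 3: 0x9F = 10011111 (10xxxxxx ✓), payload 011111.
Concatenate: 1001111011011111 = 0x9EDF (16 bits → U+9EDF).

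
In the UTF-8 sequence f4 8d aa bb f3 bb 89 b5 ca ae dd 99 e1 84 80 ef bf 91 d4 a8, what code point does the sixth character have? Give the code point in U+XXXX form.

Offset 0: leading byte 0xF4 = 11110100 → 4-byte char #1 = F4 8D AA BB.
Offset 4: leading byte 0xF3 = 11110011 → 4-byte char #2 = F3 BB 89 B5.
Offset 8: leading byte 0xCA = 11001010 → 2-byte char #3 = CA AE.
Offset 10: leading byte 0xDD = 11011101 → 2-byte char #4 = DD 99.
Offset 12: leading byte 0xE1 = 11100001 → 3-byte char #5 = E1 84 80.
Offset 15: leading byte 0xEF = 11101111 → 3-byte char #6 = EF BF 91.
Leading byte 0xEF = 11101111 matches 1110xxxx → 3-byte sequence.
Byte 1: 0xEF = 11101111, payload 1111 (4 bits).
Byte 2: 0xBF = 10111111 (10xxxxxx ✓), payload 111111.
Byte 3: 0x91 = 10010001 (10xxxxxx ✓), payload 010001.
Concatenate: 1111111111010001 = 0xFFD1 (16 bits → U+FFD1).

U+FFD1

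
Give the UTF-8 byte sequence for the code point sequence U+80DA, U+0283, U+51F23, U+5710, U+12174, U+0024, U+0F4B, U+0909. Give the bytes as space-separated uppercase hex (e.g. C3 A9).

E8 83 9A CA 83 F1 91 BC A3 E5 9C 90 F0 92 85 B4 24 E0 BD 8B E0 A4 89

U+80DA: 3-byte form → E8 83 9A.
U+0283: 2-byte form → CA 83.
U+51F23: 4-byte form → F1 91 BC A3.
U+5710: 3-byte form → E5 9C 90.
U+12174: 4-byte form → F0 92 85 B4.
U+0024: 1-byte form → 24.
U+0F4B: 3-byte form → E0 BD 8B.
U+0909: 3-byte form → E0 A4 89.
Concatenated (23 bytes): E8 83 9A CA 83 F1 91 BC A3 E5 9C 90 F0 92 85 B4 24 E0 BD 8B E0 A4 89.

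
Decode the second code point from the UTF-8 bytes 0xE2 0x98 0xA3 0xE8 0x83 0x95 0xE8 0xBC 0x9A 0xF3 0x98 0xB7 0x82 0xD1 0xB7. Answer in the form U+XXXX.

Offset 0: leading byte 0xE2 = 11100010 → 3-byte char #1 = E2 98 A3.
Offset 3: leading byte 0xE8 = 11101000 → 3-byte char #2 = E8 83 95.
Leading byte 0xE8 = 11101000 matches 1110xxxx → 3-byte sequence.
Byte 1: 0xE8 = 11101000, payload 1000 (4 bits).
Byte 2: 0x83 = 10000011 (10xxxxxx ✓), payload 000011.
Byte 3: 0x95 = 10010101 (10xxxxxx ✓), payload 010101.
Concatenate: 1000000011010101 = 0x80D5 (16 bits → U+80D5).

U+80D5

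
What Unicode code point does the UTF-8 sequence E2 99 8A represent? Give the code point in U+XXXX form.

Leading byte 0xE2 = 11100010 matches 1110xxxx → 3-byte sequence.
Byte 1: 0xE2 = 11100010, payload 0010 (4 bits).
Byte 2: 0x99 = 10011001 (10xxxxxx ✓), payload 011001.
Byte 3: 0x8A = 10001010 (10xxxxxx ✓), payload 001010.
Concatenate: 0010011001001010 = 0x264A (16 bits → U+264A).

U+264A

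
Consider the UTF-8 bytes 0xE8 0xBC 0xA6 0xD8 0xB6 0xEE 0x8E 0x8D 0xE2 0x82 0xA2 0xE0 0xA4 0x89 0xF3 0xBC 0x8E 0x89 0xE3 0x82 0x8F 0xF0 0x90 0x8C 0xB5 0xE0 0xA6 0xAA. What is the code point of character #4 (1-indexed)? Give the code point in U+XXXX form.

Offset 0: leading byte 0xE8 = 11101000 → 3-byte char #1 = E8 BC A6.
Offset 3: leading byte 0xD8 = 11011000 → 2-byte char #2 = D8 B6.
Offset 5: leading byte 0xEE = 11101110 → 3-byte char #3 = EE 8E 8D.
Offset 8: leading byte 0xE2 = 11100010 → 3-byte char #4 = E2 82 A2.
Leading byte 0xE2 = 11100010 matches 1110xxxx → 3-byte sequence.
Byte 1: 0xE2 = 11100010, payload 0010 (4 bits).
Byte 2: 0x82 = 10000010 (10xxxxxx ✓), payload 000010.
Byte 3: 0xA2 = 10100010 (10xxxxxx ✓), payload 100010.
Concatenate: 0010000010100010 = 0x20A2 (16 bits → U+20A2).

U+20A2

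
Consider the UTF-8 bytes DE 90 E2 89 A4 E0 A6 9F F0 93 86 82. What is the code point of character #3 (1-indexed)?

Offset 0: leading byte 0xDE = 11011110 → 2-byte char #1 = DE 90.
Offset 2: leading byte 0xE2 = 11100010 → 3-byte char #2 = E2 89 A4.
Offset 5: leading byte 0xE0 = 11100000 → 3-byte char #3 = E0 A6 9F.
Leading byte 0xE0 = 11100000 matches 1110xxxx → 3-byte sequence.
Byte 1: 0xE0 = 11100000, payload 0000 (4 bits).
Byte 2: 0xA6 = 10100110 (10xxxxxx ✓), payload 100110.
Byte 3: 0x9F = 10011111 (10xxxxxx ✓), payload 011111.
Concatenate: 0000100110011111 = 0x99F (16 bits → U+099F).

U+099F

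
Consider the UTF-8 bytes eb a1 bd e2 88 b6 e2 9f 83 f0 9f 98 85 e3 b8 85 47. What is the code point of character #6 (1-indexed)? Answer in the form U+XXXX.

U+0047

Offset 0: leading byte 0xEB = 11101011 → 3-byte char #1 = EB A1 BD.
Offset 3: leading byte 0xE2 = 11100010 → 3-byte char #2 = E2 88 B6.
Offset 6: leading byte 0xE2 = 11100010 → 3-byte char #3 = E2 9F 83.
Offset 9: leading byte 0xF0 = 11110000 → 4-byte char #4 = F0 9F 98 85.
Offset 13: leading byte 0xE3 = 11100011 → 3-byte char #5 = E3 B8 85.
Offset 16: leading byte 0x47 = 01000111 → 1-byte char #6 = 47.
Leading byte 0x47 = 01000111 matches 0xxxxxxx → 1-byte sequence.
Byte 1: 0x47 = 01000111, payload 1000111 (7 bits).
Concatenate: 1000111 = 0x47 (7 bits → U+0047).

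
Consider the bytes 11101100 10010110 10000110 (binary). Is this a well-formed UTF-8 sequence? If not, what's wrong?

Leading byte 0xEC = 11101100 → 3-byte form.
Continuation bytes 0x96=10010110, 0x86=10000110 all match 10xxxxxx.
Decoded value 0xC586 is ≥ 0x800 (shortest form) and not a surrogate.

valid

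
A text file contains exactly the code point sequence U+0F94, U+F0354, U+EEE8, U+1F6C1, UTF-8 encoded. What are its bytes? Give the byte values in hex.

E0 BE 94 F3 B0 8D 94 EE BB A8 F0 9F 9B 81

U+0F94: 3-byte form → E0 BE 94.
U+F0354: 4-byte form → F3 B0 8D 94.
U+EEE8: 3-byte form → EE BB A8.
U+1F6C1: 4-byte form → F0 9F 9B 81.
Concatenated (14 bytes): E0 BE 94 F3 B0 8D 94 EE BB A8 F0 9F 9B 81.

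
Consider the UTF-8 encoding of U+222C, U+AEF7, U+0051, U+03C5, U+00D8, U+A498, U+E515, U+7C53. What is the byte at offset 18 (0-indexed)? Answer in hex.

U+222C → 3-byte form E2 88 AC at offsets 0–2.
U+AEF7 → 3-byte form EA BB B7 at offsets 3–5.
U+0051 → 1-byte form 51 at offsets 6–6.
U+03C5 → 2-byte form CF 85 at offsets 7–8.
U+00D8 → 2-byte form C3 98 at offsets 9–10.
U+A498 → 3-byte form EA 92 98 at offsets 11–13.
U+E515 → 3-byte form EE 94 95 at offsets 14–16.
U+7C53 → 3-byte form E7 B1 93 at offsets 17–19.
Offset 18 falls in char 8's range; it's byte 2 of E7 B1 93 = 0xB1.

0xB1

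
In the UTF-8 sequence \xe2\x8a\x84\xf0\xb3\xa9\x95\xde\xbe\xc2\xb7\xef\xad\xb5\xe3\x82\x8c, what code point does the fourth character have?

Offset 0: leading byte 0xE2 = 11100010 → 3-byte char #1 = E2 8A 84.
Offset 3: leading byte 0xF0 = 11110000 → 4-byte char #2 = F0 B3 A9 95.
Offset 7: leading byte 0xDE = 11011110 → 2-byte char #3 = DE BE.
Offset 9: leading byte 0xC2 = 11000010 → 2-byte char #4 = C2 B7.
Leading byte 0xC2 = 11000010 matches 110xxxxx → 2-byte sequence.
Byte 1: 0xC2 = 11000010, payload 00010 (5 bits).
Byte 2: 0xB7 = 10110111 (10xxxxxx ✓), payload 110111.
Concatenate: 00010110111 = 0xB7 (11 bits → U+00B7).

U+00B7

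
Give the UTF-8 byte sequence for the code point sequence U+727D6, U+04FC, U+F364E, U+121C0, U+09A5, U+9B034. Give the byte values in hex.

F1 B2 9F 96 D3 BC F3 B3 99 8E F0 92 87 80 E0 A6 A5 F2 9B 80 B4

U+727D6: 4-byte form → F1 B2 9F 96.
U+04FC: 2-byte form → D3 BC.
U+F364E: 4-byte form → F3 B3 99 8E.
U+121C0: 4-byte form → F0 92 87 80.
U+09A5: 3-byte form → E0 A6 A5.
U+9B034: 4-byte form → F2 9B 80 B4.
Concatenated (21 bytes): F1 B2 9F 96 D3 BC F3 B3 99 8E F0 92 87 80 E0 A6 A5 F2 9B 80 B4.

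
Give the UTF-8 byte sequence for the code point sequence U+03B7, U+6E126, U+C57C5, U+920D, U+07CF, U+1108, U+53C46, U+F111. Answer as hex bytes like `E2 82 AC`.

U+03B7: 2-byte form → CE B7.
U+6E126: 4-byte form → F1 AE 84 A6.
U+C57C5: 4-byte form → F3 85 9F 85.
U+920D: 3-byte form → E9 88 8D.
U+07CF: 2-byte form → DF 8F.
U+1108: 3-byte form → E1 84 88.
U+53C46: 4-byte form → F1 93 B1 86.
U+F111: 3-byte form → EF 84 91.
Concatenated (25 bytes): CE B7 F1 AE 84 A6 F3 85 9F 85 E9 88 8D DF 8F E1 84 88 F1 93 B1 86 EF 84 91.

CE B7 F1 AE 84 A6 F3 85 9F 85 E9 88 8D DF 8F E1 84 88 F1 93 B1 86 EF 84 91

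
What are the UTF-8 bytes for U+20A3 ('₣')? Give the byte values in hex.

U+20A3 = 0x20A3 = 8355 decimal. In range U+0800–U+FFFF → 3-byte form: 1110xxxx 10xxxxxx 10xxxxxx.
Binary (16 bits): 0010000010100011.
Split 4+6+6: 0010 | 000010 | 100011.
Byte 1: 11100010 = 0xE2.
Byte 2: 10000010 = 0x82.
Byte 3: 10100011 = 0xA3.

E2 82 A3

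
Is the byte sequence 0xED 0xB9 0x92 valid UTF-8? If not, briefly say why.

invalid (encodes a surrogate (U+D800–U+DFFF))

Structurally a 3-byte sequence; payload = 0xDE52.
But 0xDE52 is in U+D800–U+DFFF, the surrogate range. Surrogates are not Unicode scalar values and are forbidden in UTF-8.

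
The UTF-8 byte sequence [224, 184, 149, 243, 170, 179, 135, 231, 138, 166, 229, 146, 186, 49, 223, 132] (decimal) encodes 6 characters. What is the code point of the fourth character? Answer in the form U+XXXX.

Offset 0: leading byte 0xE0 = 11100000 → 3-byte char #1 = E0 B8 95.
Offset 3: leading byte 0xF3 = 11110011 → 4-byte char #2 = F3 AA B3 87.
Offset 7: leading byte 0xE7 = 11100111 → 3-byte char #3 = E7 8A A6.
Offset 10: leading byte 0xE5 = 11100101 → 3-byte char #4 = E5 92 BA.
Leading byte 0xE5 = 11100101 matches 1110xxxx → 3-byte sequence.
Byte 1: 0xE5 = 11100101, payload 0101 (4 bits).
Byte 2: 0x92 = 10010010 (10xxxxxx ✓), payload 010010.
Byte 3: 0xBA = 10111010 (10xxxxxx ✓), payload 111010.
Concatenate: 0101010010111010 = 0x54BA (16 bits → U+54BA).

U+54BA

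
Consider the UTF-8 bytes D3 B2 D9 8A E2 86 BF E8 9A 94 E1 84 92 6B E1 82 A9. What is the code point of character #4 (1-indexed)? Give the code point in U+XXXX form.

U+8694

Offset 0: leading byte 0xD3 = 11010011 → 2-byte char #1 = D3 B2.
Offset 2: leading byte 0xD9 = 11011001 → 2-byte char #2 = D9 8A.
Offset 4: leading byte 0xE2 = 11100010 → 3-byte char #3 = E2 86 BF.
Offset 7: leading byte 0xE8 = 11101000 → 3-byte char #4 = E8 9A 94.
Leading byte 0xE8 = 11101000 matches 1110xxxx → 3-byte sequence.
Byte 1: 0xE8 = 11101000, payload 1000 (4 bits).
Byte 2: 0x9A = 10011010 (10xxxxxx ✓), payload 011010.
Byte 3: 0x94 = 10010100 (10xxxxxx ✓), payload 010100.
Concatenate: 1000011010010100 = 0x8694 (16 bits → U+8694).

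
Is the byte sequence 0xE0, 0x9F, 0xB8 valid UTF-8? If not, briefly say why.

Leading byte 0xE0 = 11100000 → 3-byte form.
Continuation bytes all match 10xxxxxx. Payload decodes to 0x7F8.
But 0x7F8 < 0x800, the minimum for a 3-byte sequence — this is an overlong encoding.

invalid (overlong encoding)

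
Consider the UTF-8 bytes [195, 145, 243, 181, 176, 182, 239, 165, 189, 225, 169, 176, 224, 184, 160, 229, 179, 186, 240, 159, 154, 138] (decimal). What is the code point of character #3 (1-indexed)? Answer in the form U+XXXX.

Offset 0: leading byte 0xC3 = 11000011 → 2-byte char #1 = C3 91.
Offset 2: leading byte 0xF3 = 11110011 → 4-byte char #2 = F3 B5 B0 B6.
Offset 6: leading byte 0xEF = 11101111 → 3-byte char #3 = EF A5 BD.
Leading byte 0xEF = 11101111 matches 1110xxxx → 3-byte sequence.
Byte 1: 0xEF = 11101111, payload 1111 (4 bits).
Byte 2: 0xA5 = 10100101 (10xxxxxx ✓), payload 100101.
Byte 3: 0xBD = 10111101 (10xxxxxx ✓), payload 111101.
Concatenate: 1111100101111101 = 0xF97D (16 bits → U+F97D).

U+F97D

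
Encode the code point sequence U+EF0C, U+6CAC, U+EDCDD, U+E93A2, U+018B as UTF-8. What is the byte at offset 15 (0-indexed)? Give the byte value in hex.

U+EF0C → 3-byte form EE BC 8C at offsets 0–2.
U+6CAC → 3-byte form E6 B2 AC at offsets 3–5.
U+EDCDD → 4-byte form F3 AD B3 9D at offsets 6–9.
U+E93A2 → 4-byte form F3 A9 8E A2 at offsets 10–13.
U+018B → 2-byte form C6 8B at offsets 14–15.
Offset 15 falls in char 5's range; it's byte 2 of C6 8B = 0x8B.

0x8B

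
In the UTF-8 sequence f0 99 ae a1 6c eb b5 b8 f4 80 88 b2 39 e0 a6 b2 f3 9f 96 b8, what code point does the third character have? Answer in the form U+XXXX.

Offset 0: leading byte 0xF0 = 11110000 → 4-byte char #1 = F0 99 AE A1.
Offset 4: leading byte 0x6C = 01101100 → 1-byte char #2 = 6C.
Offset 5: leading byte 0xEB = 11101011 → 3-byte char #3 = EB B5 B8.
Leading byte 0xEB = 11101011 matches 1110xxxx → 3-byte sequence.
Byte 1: 0xEB = 11101011, payload 1011 (4 bits).
Byte 2: 0xB5 = 10110101 (10xxxxxx ✓), payload 110101.
Byte 3: 0xB8 = 10111000 (10xxxxxx ✓), payload 111000.
Concatenate: 1011110101111000 = 0xBD78 (16 bits → U+BD78).

U+BD78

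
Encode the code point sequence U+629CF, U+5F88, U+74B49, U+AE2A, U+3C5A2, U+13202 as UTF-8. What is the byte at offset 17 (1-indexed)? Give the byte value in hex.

1-indexed offset 17 is 0-indexed offset 16.
U+629CF → 4-byte form F1 A2 A7 8F at offsets 0–3.
U+5F88 → 3-byte form E5 BE 88 at offsets 4–6.
U+74B49 → 4-byte form F1 B4 AD 89 at offsets 7–10.
U+AE2A → 3-byte form EA B8 AA at offsets 11–13.
U+3C5A2 → 4-byte form F0 BC 96 A2 at offsets 14–17.
Offset 16 falls in char 5's range; it's byte 3 of F0 BC 96 A2 = 0x96.

0x96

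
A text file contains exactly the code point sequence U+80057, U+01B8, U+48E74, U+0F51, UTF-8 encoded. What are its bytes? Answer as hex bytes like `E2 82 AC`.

F2 80 81 97 C6 B8 F1 88 B9 B4 E0 BD 91

U+80057: 4-byte form → F2 80 81 97.
U+01B8: 2-byte form → C6 B8.
U+48E74: 4-byte form → F1 88 B9 B4.
U+0F51: 3-byte form → E0 BD 91.
Concatenated (13 bytes): F2 80 81 97 C6 B8 F1 88 B9 B4 E0 BD 91.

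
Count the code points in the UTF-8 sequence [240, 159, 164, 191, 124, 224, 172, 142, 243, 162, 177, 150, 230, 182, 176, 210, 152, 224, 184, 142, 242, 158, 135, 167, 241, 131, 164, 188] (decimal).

Byte at offset 0: 0xF0 = 11110000 → 4-byte char (#1). Advance 4.
Byte at offset 4: 0x7C = 01111100 → 1-byte char (#2). Advance 1.
Byte at offset 5: 0xE0 = 11100000 → 3-byte char (#3). Advance 3.
Byte at offset 8: 0xF3 = 11110011 → 4-byte char (#4). Advance 4.
Byte at offset 12: 0xE6 = 11100110 → 3-byte char (#5). Advance 3.
Byte at offset 15: 0xD2 = 11010010 → 2-byte char (#6). Advance 2.
Byte at offset 17: 0xE0 = 11100000 → 3-byte char (#7). Advance 3.
Byte at offset 20: 0xF2 = 11110010 → 4-byte char (#8). Advance 4.
Byte at offset 24: 0xF1 = 11110001 → 4-byte char (#9). Advance 4.
Reached end at offset 28 after 9 code points.

9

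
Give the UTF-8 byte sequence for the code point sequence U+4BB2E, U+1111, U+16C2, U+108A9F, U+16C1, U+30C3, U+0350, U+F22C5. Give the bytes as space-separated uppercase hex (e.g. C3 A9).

U+4BB2E: 4-byte form → F1 8B AC AE.
U+1111: 3-byte form → E1 84 91.
U+16C2: 3-byte form → E1 9B 82.
U+108A9F: 4-byte form → F4 88 AA 9F.
U+16C1: 3-byte form → E1 9B 81.
U+30C3: 3-byte form → E3 83 83.
U+0350: 2-byte form → CD 90.
U+F22C5: 4-byte form → F3 B2 8B 85.
Concatenated (26 bytes): F1 8B AC AE E1 84 91 E1 9B 82 F4 88 AA 9F E1 9B 81 E3 83 83 CD 90 F3 B2 8B 85.

F1 8B AC AE E1 84 91 E1 9B 82 F4 88 AA 9F E1 9B 81 E3 83 83 CD 90 F3 B2 8B 85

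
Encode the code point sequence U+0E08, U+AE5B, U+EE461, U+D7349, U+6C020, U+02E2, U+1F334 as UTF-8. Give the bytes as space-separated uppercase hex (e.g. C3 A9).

U+0E08: 3-byte form → E0 B8 88.
U+AE5B: 3-byte form → EA B9 9B.
U+EE461: 4-byte form → F3 AE 91 A1.
U+D7349: 4-byte form → F3 97 8D 89.
U+6C020: 4-byte form → F1 AC 80 A0.
U+02E2: 2-byte form → CB A2.
U+1F334: 4-byte form → F0 9F 8C B4.
Concatenated (24 bytes): E0 B8 88 EA B9 9B F3 AE 91 A1 F3 97 8D 89 F1 AC 80 A0 CB A2 F0 9F 8C B4.

E0 B8 88 EA B9 9B F3 AE 91 A1 F3 97 8D 89 F1 AC 80 A0 CB A2 F0 9F 8C B4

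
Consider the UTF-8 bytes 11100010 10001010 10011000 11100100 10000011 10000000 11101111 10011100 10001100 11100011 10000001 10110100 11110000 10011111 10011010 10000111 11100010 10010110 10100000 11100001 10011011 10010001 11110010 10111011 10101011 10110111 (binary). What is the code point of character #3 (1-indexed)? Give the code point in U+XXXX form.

U+F70C

Offset 0: leading byte 0xE2 = 11100010 → 3-byte char #1 = E2 8A 98.
Offset 3: leading byte 0xE4 = 11100100 → 3-byte char #2 = E4 83 80.
Offset 6: leading byte 0xEF = 11101111 → 3-byte char #3 = EF 9C 8C.
Leading byte 0xEF = 11101111 matches 1110xxxx → 3-byte sequence.
Byte 1: 0xEF = 11101111, payload 1111 (4 bits).
Byte 2: 0x9C = 10011100 (10xxxxxx ✓), payload 011100.
Byte 3: 0x8C = 10001100 (10xxxxxx ✓), payload 001100.
Concatenate: 1111011100001100 = 0xF70C (16 bits → U+F70C).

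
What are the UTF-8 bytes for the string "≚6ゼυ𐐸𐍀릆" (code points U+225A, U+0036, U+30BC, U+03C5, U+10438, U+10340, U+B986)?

U+225A: 3-byte form → E2 89 9A.
U+0036: 1-byte form → 36.
U+30BC: 3-byte form → E3 82 BC.
U+03C5: 2-byte form → CF 85.
U+10438: 4-byte form → F0 90 90 B8.
U+10340: 4-byte form → F0 90 8D 80.
U+B986: 3-byte form → EB A6 86.
Concatenated (20 bytes): E2 89 9A 36 E3 82 BC CF 85 F0 90 90 B8 F0 90 8D 80 EB A6 86.

E2 89 9A 36 E3 82 BC CF 85 F0 90 90 B8 F0 90 8D 80 EB A6 86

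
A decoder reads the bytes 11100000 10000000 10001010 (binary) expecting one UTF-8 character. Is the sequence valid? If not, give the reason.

Leading byte 0xE0 = 11100000 → 3-byte form.
Continuation bytes all match 10xxxxxx. Payload decodes to 0xA.
But 0xA < 0x800, the minimum for a 3-byte sequence — this is an overlong encoding.

invalid (overlong encoding)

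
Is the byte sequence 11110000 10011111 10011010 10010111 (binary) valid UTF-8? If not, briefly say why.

Leading byte 0xF0 = 11110000 → 4-byte form.
Continuation bytes 0x9F=10011111, 0x9A=10011010, 0x97=10010111 all match 10xxxxxx.
Decoded value 0x1F697 is ≥ 0x10000 (shortest form) and not a surrogate.

valid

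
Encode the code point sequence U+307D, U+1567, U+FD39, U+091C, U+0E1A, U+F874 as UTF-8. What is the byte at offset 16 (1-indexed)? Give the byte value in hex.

0xEF

1-indexed offset 16 is 0-indexed offset 15.
U+307D → 3-byte form E3 81 BD at offsets 0–2.
U+1567 → 3-byte form E1 95 A7 at offsets 3–5.
U+FD39 → 3-byte form EF B4 B9 at offsets 6–8.
U+091C → 3-byte form E0 A4 9C at offsets 9–11.
U+0E1A → 3-byte form E0 B8 9A at offsets 12–14.
U+F874 → 3-byte form EF A1 B4 at offsets 15–17.
Offset 15 falls in char 6's range; it's byte 1 of EF A1 B4 = 0xEF.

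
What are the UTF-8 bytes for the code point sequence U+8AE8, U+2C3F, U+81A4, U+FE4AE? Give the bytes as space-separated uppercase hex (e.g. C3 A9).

E8 AB A8 E2 B0 BF E8 86 A4 F3 BE 92 AE

U+8AE8: 3-byte form → E8 AB A8.
U+2C3F: 3-byte form → E2 B0 BF.
U+81A4: 3-byte form → E8 86 A4.
U+FE4AE: 4-byte form → F3 BE 92 AE.
Concatenated (13 bytes): E8 AB A8 E2 B0 BF E8 86 A4 F3 BE 92 AE.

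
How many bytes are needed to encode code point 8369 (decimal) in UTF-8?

3

U+20B1 = 0x20B1. UTF-8 uses 1 byte below 0x80, 2 below 0x800, 3 below 0x10000, 4 up to 0x10FFFF. 0x20B1 is in U+0800–U+FFFF → 3 bytes.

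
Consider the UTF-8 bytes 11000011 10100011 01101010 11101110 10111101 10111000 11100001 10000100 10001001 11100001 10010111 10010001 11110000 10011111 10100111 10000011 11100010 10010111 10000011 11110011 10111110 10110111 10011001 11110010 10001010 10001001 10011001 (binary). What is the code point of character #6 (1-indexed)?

U+1F9C3

Offset 0: leading byte 0xC3 = 11000011 → 2-byte char #1 = C3 A3.
Offset 2: leading byte 0x6A = 01101010 → 1-byte char #2 = 6A.
Offset 3: leading byte 0xEE = 11101110 → 3-byte char #3 = EE BD B8.
Offset 6: leading byte 0xE1 = 11100001 → 3-byte char #4 = E1 84 89.
Offset 9: leading byte 0xE1 = 11100001 → 3-byte char #5 = E1 97 91.
Offset 12: leading byte 0xF0 = 11110000 → 4-byte char #6 = F0 9F A7 83.
Leading byte 0xF0 = 11110000 matches 11110xxx → 4-byte sequence.
Byte 1: 0xF0 = 11110000, payload 000 (3 bits).
Byte 2: 0x9F = 10011111 (10xxxxxx ✓), payload 011111.
Byte 3: 0xA7 = 10100111 (10xxxxxx ✓), payload 100111.
Byte 4: 0x83 = 10000011 (10xxxxxx ✓), payload 000011.
Concatenate: 000011111100111000011 = 0x1F9C3 (21 bits → U+1F9C3).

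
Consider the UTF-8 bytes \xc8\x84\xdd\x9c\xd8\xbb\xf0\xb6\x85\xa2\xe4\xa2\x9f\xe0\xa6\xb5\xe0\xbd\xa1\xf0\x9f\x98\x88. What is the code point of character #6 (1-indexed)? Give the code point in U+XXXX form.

Offset 0: leading byte 0xC8 = 11001000 → 2-byte char #1 = C8 84.
Offset 2: leading byte 0xDD = 11011101 → 2-byte char #2 = DD 9C.
Offset 4: leading byte 0xD8 = 11011000 → 2-byte char #3 = D8 BB.
Offset 6: leading byte 0xF0 = 11110000 → 4-byte char #4 = F0 B6 85 A2.
Offset 10: leading byte 0xE4 = 11100100 → 3-byte char #5 = E4 A2 9F.
Offset 13: leading byte 0xE0 = 11100000 → 3-byte char #6 = E0 A6 B5.
Leading byte 0xE0 = 11100000 matches 1110xxxx → 3-byte sequence.
Byte 1: 0xE0 = 11100000, payload 0000 (4 bits).
Byte 2: 0xA6 = 10100110 (10xxxxxx ✓), payload 100110.
Byte 3: 0xB5 = 10110101 (10xxxxxx ✓), payload 110101.
Concatenate: 0000100110110101 = 0x9B5 (16 bits → U+09B5).

U+09B5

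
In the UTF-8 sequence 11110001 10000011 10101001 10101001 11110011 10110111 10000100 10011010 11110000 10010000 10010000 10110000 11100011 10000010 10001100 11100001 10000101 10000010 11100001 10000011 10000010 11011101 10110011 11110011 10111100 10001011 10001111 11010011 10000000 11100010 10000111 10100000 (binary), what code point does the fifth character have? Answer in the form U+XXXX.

Offset 0: leading byte 0xF1 = 11110001 → 4-byte char #1 = F1 83 A9 A9.
Offset 4: leading byte 0xF3 = 11110011 → 4-byte char #2 = F3 B7 84 9A.
Offset 8: leading byte 0xF0 = 11110000 → 4-byte char #3 = F0 90 90 B0.
Offset 12: leading byte 0xE3 = 11100011 → 3-byte char #4 = E3 82 8C.
Offset 15: leading byte 0xE1 = 11100001 → 3-byte char #5 = E1 85 82.
Leading byte 0xE1 = 11100001 matches 1110xxxx → 3-byte sequence.
Byte 1: 0xE1 = 11100001, payload 0001 (4 bits).
Byte 2: 0x85 = 10000101 (10xxxxxx ✓), payload 000101.
Byte 3: 0x82 = 10000010 (10xxxxxx ✓), payload 000010.
Concatenate: 0001000101000010 = 0x1142 (16 bits → U+1142).

U+1142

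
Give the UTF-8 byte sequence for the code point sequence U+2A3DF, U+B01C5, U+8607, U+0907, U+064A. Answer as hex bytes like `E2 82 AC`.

F0 AA 8F 9F F2 B0 87 85 E8 98 87 E0 A4 87 D9 8A

U+2A3DF: 4-byte form → F0 AA 8F 9F.
U+B01C5: 4-byte form → F2 B0 87 85.
U+8607: 3-byte form → E8 98 87.
U+0907: 3-byte form → E0 A4 87.
U+064A: 2-byte form → D9 8A.
Concatenated (16 bytes): F0 AA 8F 9F F2 B0 87 85 E8 98 87 E0 A4 87 D9 8A.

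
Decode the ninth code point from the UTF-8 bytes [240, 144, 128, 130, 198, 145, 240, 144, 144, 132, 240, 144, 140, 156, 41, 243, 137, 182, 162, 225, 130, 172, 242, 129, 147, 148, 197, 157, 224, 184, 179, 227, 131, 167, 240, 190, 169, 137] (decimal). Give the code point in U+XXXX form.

U+015D

Offset 0: leading byte 0xF0 = 11110000 → 4-byte char #1 = F0 90 80 82.
Offset 4: leading byte 0xC6 = 11000110 → 2-byte char #2 = C6 91.
Offset 6: leading byte 0xF0 = 11110000 → 4-byte char #3 = F0 90 90 84.
Offset 10: leading byte 0xF0 = 11110000 → 4-byte char #4 = F0 90 8C 9C.
Offset 14: leading byte 0x29 = 00101001 → 1-byte char #5 = 29.
Offset 15: leading byte 0xF3 = 11110011 → 4-byte char #6 = F3 89 B6 A2.
Offset 19: leading byte 0xE1 = 11100001 → 3-byte char #7 = E1 82 AC.
Offset 22: leading byte 0xF2 = 11110010 → 4-byte char #8 = F2 81 93 94.
Offset 26: leading byte 0xC5 = 11000101 → 2-byte char #9 = C5 9D.
Leading byte 0xC5 = 11000101 matches 110xxxxx → 2-byte sequence.
Byte 1: 0xC5 = 11000101, payload 00101 (5 bits).
Byte 2: 0x9D = 10011101 (10xxxxxx ✓), payload 011101.
Concatenate: 00101011101 = 0x15D (11 bits → U+015D).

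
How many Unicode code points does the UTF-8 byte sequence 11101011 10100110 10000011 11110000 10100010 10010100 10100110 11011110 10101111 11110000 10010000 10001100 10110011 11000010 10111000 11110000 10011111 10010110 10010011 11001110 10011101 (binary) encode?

7

Byte at offset 0: 0xEB = 11101011 → 3-byte char (#1). Advance 3.
Byte at offset 3: 0xF0 = 11110000 → 4-byte char (#2). Advance 4.
Byte at offset 7: 0xDE = 11011110 → 2-byte char (#3). Advance 2.
Byte at offset 9: 0xF0 = 11110000 → 4-byte char (#4). Advance 4.
Byte at offset 13: 0xC2 = 11000010 → 2-byte char (#5). Advance 2.
Byte at offset 15: 0xF0 = 11110000 → 4-byte char (#6). Advance 4.
Byte at offset 19: 0xCE = 11001110 → 2-byte char (#7). Advance 2.
Reached end at offset 21 after 7 code points.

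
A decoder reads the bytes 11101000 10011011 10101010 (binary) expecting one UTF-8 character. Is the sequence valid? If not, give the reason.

valid

Leading byte 0xE8 = 11101000 → 3-byte form.
Continuation bytes 0x9B=10011011, 0xAA=10101010 all match 10xxxxxx.
Decoded value 0x86EA is ≥ 0x800 (shortest form) and not a surrogate.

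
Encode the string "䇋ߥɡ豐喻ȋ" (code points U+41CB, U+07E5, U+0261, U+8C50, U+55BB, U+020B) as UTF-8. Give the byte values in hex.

E4 87 8B DF A5 C9 A1 E8 B1 90 E5 96 BB C8 8B

U+41CB: 3-byte form → E4 87 8B.
U+07E5: 2-byte form → DF A5.
U+0261: 2-byte form → C9 A1.
U+8C50: 3-byte form → E8 B1 90.
U+55BB: 3-byte form → E5 96 BB.
U+020B: 2-byte form → C8 8B.
Concatenated (15 bytes): E4 87 8B DF A5 C9 A1 E8 B1 90 E5 96 BB C8 8B.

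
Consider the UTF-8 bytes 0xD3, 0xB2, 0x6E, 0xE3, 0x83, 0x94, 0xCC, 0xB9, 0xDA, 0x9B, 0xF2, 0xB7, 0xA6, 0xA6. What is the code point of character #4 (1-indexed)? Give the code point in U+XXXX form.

U+0339

Offset 0: leading byte 0xD3 = 11010011 → 2-byte char #1 = D3 B2.
Offset 2: leading byte 0x6E = 01101110 → 1-byte char #2 = 6E.
Offset 3: leading byte 0xE3 = 11100011 → 3-byte char #3 = E3 83 94.
Offset 6: leading byte 0xCC = 11001100 → 2-byte char #4 = CC B9.
Leading byte 0xCC = 11001100 matches 110xxxxx → 2-byte sequence.
Byte 1: 0xCC = 11001100, payload 01100 (5 bits).
Byte 2: 0xB9 = 10111001 (10xxxxxx ✓), payload 111001.
Concatenate: 01100111001 = 0x339 (11 bits → U+0339).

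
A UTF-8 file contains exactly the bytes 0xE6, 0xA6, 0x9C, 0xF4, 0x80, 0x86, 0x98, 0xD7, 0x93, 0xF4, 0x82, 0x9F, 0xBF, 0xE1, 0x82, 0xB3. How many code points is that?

5

Byte at offset 0: 0xE6 = 11100110 → 3-byte char (#1). Advance 3.
Byte at offset 3: 0xF4 = 11110100 → 4-byte char (#2). Advance 4.
Byte at offset 7: 0xD7 = 11010111 → 2-byte char (#3). Advance 2.
Byte at offset 9: 0xF4 = 11110100 → 4-byte char (#4). Advance 4.
Byte at offset 13: 0xE1 = 11100001 → 3-byte char (#5). Advance 3.
Reached end at offset 16 after 5 code points.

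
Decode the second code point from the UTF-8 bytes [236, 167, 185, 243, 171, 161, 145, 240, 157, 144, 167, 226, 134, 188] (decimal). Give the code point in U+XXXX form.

U+EB851

Offset 0: leading byte 0xEC = 11101100 → 3-byte char #1 = EC A7 B9.
Offset 3: leading byte 0xF3 = 11110011 → 4-byte char #2 = F3 AB A1 91.
Leading byte 0xF3 = 11110011 matches 11110xxx → 4-byte sequence.
Byte 1: 0xF3 = 11110011, payload 011 (3 bits).
Byte 2: 0xAB = 10101011 (10xxxxxx ✓), payload 101011.
Byte 3: 0xA1 = 10100001 (10xxxxxx ✓), payload 100001.
Byte 4: 0x91 = 10010001 (10xxxxxx ✓), payload 010001.
Concatenate: 011101011100001010001 = 0xEB851 (21 bits → U+EB851).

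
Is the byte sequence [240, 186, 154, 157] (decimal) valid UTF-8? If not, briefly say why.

valid

Leading byte 0xF0 = 11110000 → 4-byte form.
Continuation bytes 0xBA=10111010, 0x9A=10011010, 0x9D=10011101 all match 10xxxxxx.
Decoded value 0x3A69D is ≥ 0x10000 (shortest form) and not a surrogate.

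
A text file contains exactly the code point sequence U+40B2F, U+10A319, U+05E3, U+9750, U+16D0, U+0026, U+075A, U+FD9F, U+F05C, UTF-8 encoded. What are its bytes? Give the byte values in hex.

U+40B2F: 4-byte form → F1 80 AC AF.
U+10A319: 4-byte form → F4 8A 8C 99.
U+05E3: 2-byte form → D7 A3.
U+9750: 3-byte form → E9 9D 90.
U+16D0: 3-byte form → E1 9B 90.
U+0026: 1-byte form → 26.
U+075A: 2-byte form → DD 9A.
U+FD9F: 3-byte form → EF B6 9F.
U+F05C: 3-byte form → EF 81 9C.
Concatenated (25 bytes): F1 80 AC AF F4 8A 8C 99 D7 A3 E9 9D 90 E1 9B 90 26 DD 9A EF B6 9F EF 81 9C.

F1 80 AC AF F4 8A 8C 99 D7 A3 E9 9D 90 E1 9B 90 26 DD 9A EF B6 9F EF 81 9C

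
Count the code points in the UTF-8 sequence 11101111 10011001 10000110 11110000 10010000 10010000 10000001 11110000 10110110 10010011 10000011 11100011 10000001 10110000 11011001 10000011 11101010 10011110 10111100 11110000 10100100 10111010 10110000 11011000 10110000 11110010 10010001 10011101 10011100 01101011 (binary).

Byte at offset 0: 0xEF = 11101111 → 3-byte char (#1). Advance 3.
Byte at offset 3: 0xF0 = 11110000 → 4-byte char (#2). Advance 4.
Byte at offset 7: 0xF0 = 11110000 → 4-byte char (#3). Advance 4.
Byte at offset 11: 0xE3 = 11100011 → 3-byte char (#4). Advance 3.
Byte at offset 14: 0xD9 = 11011001 → 2-byte char (#5). Advance 2.
Byte at offset 16: 0xEA = 11101010 → 3-byte char (#6). Advance 3.
Byte at offset 19: 0xF0 = 11110000 → 4-byte char (#7). Advance 4.
Byte at offset 23: 0xD8 = 11011000 → 2-byte char (#8). Advance 2.
Byte at offset 25: 0xF2 = 11110010 → 4-byte char (#9). Advance 4.
Byte at offset 29: 0x6B = 01101011 → 1-byte char (#10). Advance 1.
Reached end at offset 30 after 10 code points.

10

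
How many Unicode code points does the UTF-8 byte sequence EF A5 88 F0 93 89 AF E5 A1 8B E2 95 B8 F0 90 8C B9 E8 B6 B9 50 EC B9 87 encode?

8

Byte at offset 0: 0xEF = 11101111 → 3-byte char (#1). Advance 3.
Byte at offset 3: 0xF0 = 11110000 → 4-byte char (#2). Advance 4.
Byte at offset 7: 0xE5 = 11100101 → 3-byte char (#3). Advance 3.
Byte at offset 10: 0xE2 = 11100010 → 3-byte char (#4). Advance 3.
Byte at offset 13: 0xF0 = 11110000 → 4-byte char (#5). Advance 4.
Byte at offset 17: 0xE8 = 11101000 → 3-byte char (#6). Advance 3.
Byte at offset 20: 0x50 = 01010000 → 1-byte char (#7). Advance 1.
Byte at offset 21: 0xEC = 11101100 → 3-byte char (#8). Advance 3.
Reached end at offset 24 after 8 code points.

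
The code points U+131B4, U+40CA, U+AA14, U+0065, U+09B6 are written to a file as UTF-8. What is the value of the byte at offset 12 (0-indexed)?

U+131B4 → 4-byte form F0 93 86 B4 at offsets 0–3.
U+40CA → 3-byte form E4 83 8A at offsets 4–6.
U+AA14 → 3-byte form EA A8 94 at offsets 7–9.
U+0065 → 1-byte form 65 at offsets 10–10.
U+09B6 → 3-byte form E0 A6 B6 at offsets 11–13.
Offset 12 falls in char 5's range; it's byte 2 of E0 A6 B6 = 0xA6.

0xA6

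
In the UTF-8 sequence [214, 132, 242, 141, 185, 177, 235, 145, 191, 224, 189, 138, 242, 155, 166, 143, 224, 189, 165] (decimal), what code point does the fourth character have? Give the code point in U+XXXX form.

Offset 0: leading byte 0xD6 = 11010110 → 2-byte char #1 = D6 84.
Offset 2: leading byte 0xF2 = 11110010 → 4-byte char #2 = F2 8D B9 B1.
Offset 6: leading byte 0xEB = 11101011 → 3-byte char #3 = EB 91 BF.
Offset 9: leading byte 0xE0 = 11100000 → 3-byte char #4 = E0 BD 8A.
Leading byte 0xE0 = 11100000 matches 1110xxxx → 3-byte sequence.
Byte 1: 0xE0 = 11100000, payload 0000 (4 bits).
Byte 2: 0xBD = 10111101 (10xxxxxx ✓), payload 111101.
Byte 3: 0x8A = 10001010 (10xxxxxx ✓), payload 001010.
Concatenate: 0000111101001010 = 0xF4A (16 bits → U+0F4A).

U+0F4A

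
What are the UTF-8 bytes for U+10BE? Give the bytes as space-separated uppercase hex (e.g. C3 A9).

U+10BE = 0x10BE = 4286 decimal. In range U+0800–U+FFFF → 3-byte form: 1110xxxx 10xxxxxx 10xxxxxx.
Binary (16 bits): 0001000010111110.
Split 4+6+6: 0001 | 000010 | 111110.
Byte 1: 11100001 = 0xE1.
Byte 2: 10000010 = 0x82.
Byte 3: 10111110 = 0xBE.

E1 82 BE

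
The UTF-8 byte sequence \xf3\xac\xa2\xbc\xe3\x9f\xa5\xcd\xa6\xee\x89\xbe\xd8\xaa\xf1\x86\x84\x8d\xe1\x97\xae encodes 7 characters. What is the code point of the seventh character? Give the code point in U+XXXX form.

U+15EE

Offset 0: leading byte 0xF3 = 11110011 → 4-byte char #1 = F3 AC A2 BC.
Offset 4: leading byte 0xE3 = 11100011 → 3-byte char #2 = E3 9F A5.
Offset 7: leading byte 0xCD = 11001101 → 2-byte char #3 = CD A6.
Offset 9: leading byte 0xEE = 11101110 → 3-byte char #4 = EE 89 BE.
Offset 12: leading byte 0xD8 = 11011000 → 2-byte char #5 = D8 AA.
Offset 14: leading byte 0xF1 = 11110001 → 4-byte char #6 = F1 86 84 8D.
Offset 18: leading byte 0xE1 = 11100001 → 3-byte char #7 = E1 97 AE.
Leading byte 0xE1 = 11100001 matches 1110xxxx → 3-byte sequence.
Byte 1: 0xE1 = 11100001, payload 0001 (4 bits).
Byte 2: 0x97 = 10010111 (10xxxxxx ✓), payload 010111.
Byte 3: 0xAE = 10101110 (10xxxxxx ✓), payload 101110.
Concatenate: 0001010111101110 = 0x15EE (16 bits → U+15EE).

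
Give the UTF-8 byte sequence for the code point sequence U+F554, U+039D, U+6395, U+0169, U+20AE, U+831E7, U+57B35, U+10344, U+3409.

EF 95 94 CE 9D E6 8E 95 C5 A9 E2 82 AE F2 83 87 A7 F1 97 AC B5 F0 90 8D 84 E3 90 89

U+F554: 3-byte form → EF 95 94.
U+039D: 2-byte form → CE 9D.
U+6395: 3-byte form → E6 8E 95.
U+0169: 2-byte form → C5 A9.
U+20AE: 3-byte form → E2 82 AE.
U+831E7: 4-byte form → F2 83 87 A7.
U+57B35: 4-byte form → F1 97 AC B5.
U+10344: 4-byte form → F0 90 8D 84.
U+3409: 3-byte form → E3 90 89.
Concatenated (28 bytes): EF 95 94 CE 9D E6 8E 95 C5 A9 E2 82 AE F2 83 87 A7 F1 97 AC B5 F0 90 8D 84 E3 90 89.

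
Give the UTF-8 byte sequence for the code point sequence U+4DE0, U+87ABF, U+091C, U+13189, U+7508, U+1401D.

U+4DE0: 3-byte form → E4 B7 A0.
U+87ABF: 4-byte form → F2 87 AA BF.
U+091C: 3-byte form → E0 A4 9C.
U+13189: 4-byte form → F0 93 86 89.
U+7508: 3-byte form → E7 94 88.
U+1401D: 4-byte form → F0 94 80 9D.
Concatenated (21 bytes): E4 B7 A0 F2 87 AA BF E0 A4 9C F0 93 86 89 E7 94 88 F0 94 80 9D.

E4 B7 A0 F2 87 AA BF E0 A4 9C F0 93 86 89 E7 94 88 F0 94 80 9D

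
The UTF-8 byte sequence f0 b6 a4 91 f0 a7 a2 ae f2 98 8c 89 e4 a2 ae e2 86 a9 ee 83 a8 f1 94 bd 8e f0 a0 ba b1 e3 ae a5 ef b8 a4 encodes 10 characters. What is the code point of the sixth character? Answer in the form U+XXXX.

U+E0E8

Offset 0: leading byte 0xF0 = 11110000 → 4-byte char #1 = F0 B6 A4 91.
Offset 4: leading byte 0xF0 = 11110000 → 4-byte char #2 = F0 A7 A2 AE.
Offset 8: leading byte 0xF2 = 11110010 → 4-byte char #3 = F2 98 8C 89.
Offset 12: leading byte 0xE4 = 11100100 → 3-byte char #4 = E4 A2 AE.
Offset 15: leading byte 0xE2 = 11100010 → 3-byte char #5 = E2 86 A9.
Offset 18: leading byte 0xEE = 11101110 → 3-byte char #6 = EE 83 A8.
Leading byte 0xEE = 11101110 matches 1110xxxx → 3-byte sequence.
Byte 1: 0xEE = 11101110, payload 1110 (4 bits).
Byte 2: 0x83 = 10000011 (10xxxxxx ✓), payload 000011.
Byte 3: 0xA8 = 10101000 (10xxxxxx ✓), payload 101000.
Concatenate: 1110000011101000 = 0xE0E8 (16 bits → U+E0E8).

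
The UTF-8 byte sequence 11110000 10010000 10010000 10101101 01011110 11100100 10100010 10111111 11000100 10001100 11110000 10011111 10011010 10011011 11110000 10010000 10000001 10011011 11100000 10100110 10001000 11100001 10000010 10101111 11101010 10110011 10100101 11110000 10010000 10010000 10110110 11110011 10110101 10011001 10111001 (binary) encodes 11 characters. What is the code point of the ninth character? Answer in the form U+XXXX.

U+ACE5

Offset 0: leading byte 0xF0 = 11110000 → 4-byte char #1 = F0 90 90 AD.
Offset 4: leading byte 0x5E = 01011110 → 1-byte char #2 = 5E.
Offset 5: leading byte 0xE4 = 11100100 → 3-byte char #3 = E4 A2 BF.
Offset 8: leading byte 0xC4 = 11000100 → 2-byte char #4 = C4 8C.
Offset 10: leading byte 0xF0 = 11110000 → 4-byte char #5 = F0 9F 9A 9B.
Offset 14: leading byte 0xF0 = 11110000 → 4-byte char #6 = F0 90 81 9B.
Offset 18: leading byte 0xE0 = 11100000 → 3-byte char #7 = E0 A6 88.
Offset 21: leading byte 0xE1 = 11100001 → 3-byte char #8 = E1 82 AF.
Offset 24: leading byte 0xEA = 11101010 → 3-byte char #9 = EA B3 A5.
Leading byte 0xEA = 11101010 matches 1110xxxx → 3-byte sequence.
Byte 1: 0xEA = 11101010, payload 1010 (4 bits).
Byte 2: 0xB3 = 10110011 (10xxxxxx ✓), payload 110011.
Byte 3: 0xA5 = 10100101 (10xxxxxx ✓), payload 100101.
Concatenate: 1010110011100101 = 0xACE5 (16 bits → U+ACE5).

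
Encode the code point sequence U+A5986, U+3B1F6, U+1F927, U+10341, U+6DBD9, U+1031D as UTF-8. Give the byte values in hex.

U+A5986: 4-byte form → F2 A5 A6 86.
U+3B1F6: 4-byte form → F0 BB 87 B6.
U+1F927: 4-byte form → F0 9F A4 A7.
U+10341: 4-byte form → F0 90 8D 81.
U+6DBD9: 4-byte form → F1 AD AF 99.
U+1031D: 4-byte form → F0 90 8C 9D.
Concatenated (24 bytes): F2 A5 A6 86 F0 BB 87 B6 F0 9F A4 A7 F0 90 8D 81 F1 AD AF 99 F0 90 8C 9D.

F2 A5 A6 86 F0 BB 87 B6 F0 9F A4 A7 F0 90 8D 81 F1 AD AF 99 F0 90 8C 9D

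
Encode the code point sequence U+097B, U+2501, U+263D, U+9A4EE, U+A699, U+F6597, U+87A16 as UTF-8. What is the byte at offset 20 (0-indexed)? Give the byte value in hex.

0xF2

U+097B → 3-byte form E0 A5 BB at offsets 0–2.
U+2501 → 3-byte form E2 94 81 at offsets 3–5.
U+263D → 3-byte form E2 98 BD at offsets 6–8.
U+9A4EE → 4-byte form F2 9A 93 AE at offsets 9–12.
U+A699 → 3-byte form EA 9A 99 at offsets 13–15.
U+F6597 → 4-byte form F3 B6 96 97 at offsets 16–19.
U+87A16 → 4-byte form F2 87 A8 96 at offsets 20–23.
Offset 20 falls in char 7's range; it's byte 1 of F2 87 A8 96 = 0xF2.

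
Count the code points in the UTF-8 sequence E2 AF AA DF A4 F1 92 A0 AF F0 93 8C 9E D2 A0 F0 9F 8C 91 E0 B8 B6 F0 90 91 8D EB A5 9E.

Byte at offset 0: 0xE2 = 11100010 → 3-byte char (#1). Advance 3.
Byte at offset 3: 0xDF = 11011111 → 2-byte char (#2). Advance 2.
Byte at offset 5: 0xF1 = 11110001 → 4-byte char (#3). Advance 4.
Byte at offset 9: 0xF0 = 11110000 → 4-byte char (#4). Advance 4.
Byte at offset 13: 0xD2 = 11010010 → 2-byte char (#5). Advance 2.
Byte at offset 15: 0xF0 = 11110000 → 4-byte char (#6). Advance 4.
Byte at offset 19: 0xE0 = 11100000 → 3-byte char (#7). Advance 3.
Byte at offset 22: 0xF0 = 11110000 → 4-byte char (#8). Advance 4.
Byte at offset 26: 0xEB = 11101011 → 3-byte char (#9). Advance 3.
Reached end at offset 29 after 9 code points.

9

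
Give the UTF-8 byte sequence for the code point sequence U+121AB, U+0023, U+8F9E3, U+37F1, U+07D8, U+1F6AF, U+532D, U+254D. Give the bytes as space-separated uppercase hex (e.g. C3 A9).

F0 92 86 AB 23 F2 8F A7 A3 E3 9F B1 DF 98 F0 9F 9A AF E5 8C AD E2 95 8D

U+121AB: 4-byte form → F0 92 86 AB.
U+0023: 1-byte form → 23.
U+8F9E3: 4-byte form → F2 8F A7 A3.
U+37F1: 3-byte form → E3 9F B1.
U+07D8: 2-byte form → DF 98.
U+1F6AF: 4-byte form → F0 9F 9A AF.
U+532D: 3-byte form → E5 8C AD.
U+254D: 3-byte form → E2 95 8D.
Concatenated (24 bytes): F0 92 86 AB 23 F2 8F A7 A3 E3 9F B1 DF 98 F0 9F 9A AF E5 8C AD E2 95 8D.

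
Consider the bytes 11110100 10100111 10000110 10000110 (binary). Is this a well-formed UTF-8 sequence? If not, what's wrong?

invalid (encodes a value above U+10FFFF)

Leading byte 0xF4 = 11110100 → 4-byte form.
Payload = 0x127186, which exceeds U+10FFFF, the maximum Unicode code point. (Leading bytes F5–FF, or F4 followed by ≥ 0x90, are invalid.)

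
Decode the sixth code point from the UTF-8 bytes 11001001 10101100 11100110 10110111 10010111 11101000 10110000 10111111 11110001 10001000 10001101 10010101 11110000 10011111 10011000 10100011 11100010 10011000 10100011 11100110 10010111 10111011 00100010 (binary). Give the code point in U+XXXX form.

Offset 0: leading byte 0xC9 = 11001001 → 2-byte char #1 = C9 AC.
Offset 2: leading byte 0xE6 = 11100110 → 3-byte char #2 = E6 B7 97.
Offset 5: leading byte 0xE8 = 11101000 → 3-byte char #3 = E8 B0 BF.
Offset 8: leading byte 0xF1 = 11110001 → 4-byte char #4 = F1 88 8D 95.
Offset 12: leading byte 0xF0 = 11110000 → 4-byte char #5 = F0 9F 98 A3.
Offset 16: leading byte 0xE2 = 11100010 → 3-byte char #6 = E2 98 A3.
Leading byte 0xE2 = 11100010 matches 1110xxxx → 3-byte sequence.
Byte 1: 0xE2 = 11100010, payload 0010 (4 bits).
Byte 2: 0x98 = 10011000 (10xxxxxx ✓), payload 011000.
Byte 3: 0xA3 = 10100011 (10xxxxxx ✓), payload 100011.
Concatenate: 0010011000100011 = 0x2623 (16 bits → U+2623).

U+2623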